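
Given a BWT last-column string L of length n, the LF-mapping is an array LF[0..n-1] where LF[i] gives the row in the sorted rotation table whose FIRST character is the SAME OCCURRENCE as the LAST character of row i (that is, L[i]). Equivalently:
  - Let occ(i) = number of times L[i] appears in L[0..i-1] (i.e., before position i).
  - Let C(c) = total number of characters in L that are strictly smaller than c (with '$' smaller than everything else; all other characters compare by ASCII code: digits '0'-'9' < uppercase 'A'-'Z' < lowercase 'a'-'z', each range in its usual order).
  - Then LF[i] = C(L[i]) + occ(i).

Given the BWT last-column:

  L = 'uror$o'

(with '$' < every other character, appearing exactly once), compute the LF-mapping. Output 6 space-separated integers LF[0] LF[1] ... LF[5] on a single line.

Answer: 5 3 1 4 0 2

Derivation:
Char counts: '$':1, 'o':2, 'r':2, 'u':1
C (first-col start): C('$')=0, C('o')=1, C('r')=3, C('u')=5
L[0]='u': occ=0, LF[0]=C('u')+0=5+0=5
L[1]='r': occ=0, LF[1]=C('r')+0=3+0=3
L[2]='o': occ=0, LF[2]=C('o')+0=1+0=1
L[3]='r': occ=1, LF[3]=C('r')+1=3+1=4
L[4]='$': occ=0, LF[4]=C('$')+0=0+0=0
L[5]='o': occ=1, LF[5]=C('o')+1=1+1=2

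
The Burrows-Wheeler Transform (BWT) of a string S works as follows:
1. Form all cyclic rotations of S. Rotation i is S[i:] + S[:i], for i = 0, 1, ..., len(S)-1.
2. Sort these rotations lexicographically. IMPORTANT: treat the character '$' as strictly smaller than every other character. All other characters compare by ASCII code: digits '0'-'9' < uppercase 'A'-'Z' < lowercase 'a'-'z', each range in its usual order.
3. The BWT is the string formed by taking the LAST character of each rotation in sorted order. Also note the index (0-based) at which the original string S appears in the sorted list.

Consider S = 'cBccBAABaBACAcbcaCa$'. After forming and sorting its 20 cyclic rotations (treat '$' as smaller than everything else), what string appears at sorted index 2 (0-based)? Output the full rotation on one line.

All 20 rotations (rotation i = S[i:]+S[:i]):
  rot[0] = cBccBAABaBACAcbcaCa$
  rot[1] = BccBAABaBACAcbcaCa$c
  rot[2] = ccBAABaBACAcbcaCa$cB
  rot[3] = cBAABaBACAcbcaCa$cBc
  rot[4] = BAABaBACAcbcaCa$cBcc
  rot[5] = AABaBACAcbcaCa$cBccB
  rot[6] = ABaBACAcbcaCa$cBccBA
  rot[7] = BaBACAcbcaCa$cBccBAA
  rot[8] = aBACAcbcaCa$cBccBAAB
  rot[9] = BACAcbcaCa$cBccBAABa
  rot[10] = ACAcbcaCa$cBccBAABaB
  rot[11] = CAcbcaCa$cBccBAABaBA
  rot[12] = AcbcaCa$cBccBAABaBAC
  rot[13] = cbcaCa$cBccBAABaBACA
  rot[14] = bcaCa$cBccBAABaBACAc
  rot[15] = caCa$cBccBAABaBACAcb
  rot[16] = aCa$cBccBAABaBACAcbc
  rot[17] = Ca$cBccBAABaBACAcbca
  rot[18] = a$cBccBAABaBACAcbcaC
  rot[19] = $cBccBAABaBACAcbcaCa
Sorted (with $ < everything):
  sorted[0] = $cBccBAABaBACAcbcaCa
  sorted[1] = AABaBACAcbcaCa$cBccB
  sorted[2] = ABaBACAcbcaCa$cBccBA
  sorted[3] = ACAcbcaCa$cBccBAABaB
  sorted[4] = AcbcaCa$cBccBAABaBAC
  sorted[5] = BAABaBACAcbcaCa$cBcc
  sorted[6] = BACAcbcaCa$cBccBAABa
  sorted[7] = BaBACAcbcaCa$cBccBAA
  sorted[8] = BccBAABaBACAcbcaCa$c
  sorted[9] = CAcbcaCa$cBccBAABaBA
  sorted[10] = Ca$cBccBAABaBACAcbca
  sorted[11] = a$cBccBAABaBACAcbcaC
  sorted[12] = aBACAcbcaCa$cBccBAAB
  sorted[13] = aCa$cBccBAABaBACAcbc
  sorted[14] = bcaCa$cBccBAABaBACAc
  sorted[15] = cBAABaBACAcbcaCa$cBc
  sorted[16] = cBccBAABaBACAcbcaCa$
  sorted[17] = caCa$cBccBAABaBACAcb
  sorted[18] = cbcaCa$cBccBAABaBACA
  sorted[19] = ccBAABaBACAcbcaCa$cB
sorted[2] = ABaBACAcbcaCa$cBccBA

Answer: ABaBACAcbcaCa$cBccBA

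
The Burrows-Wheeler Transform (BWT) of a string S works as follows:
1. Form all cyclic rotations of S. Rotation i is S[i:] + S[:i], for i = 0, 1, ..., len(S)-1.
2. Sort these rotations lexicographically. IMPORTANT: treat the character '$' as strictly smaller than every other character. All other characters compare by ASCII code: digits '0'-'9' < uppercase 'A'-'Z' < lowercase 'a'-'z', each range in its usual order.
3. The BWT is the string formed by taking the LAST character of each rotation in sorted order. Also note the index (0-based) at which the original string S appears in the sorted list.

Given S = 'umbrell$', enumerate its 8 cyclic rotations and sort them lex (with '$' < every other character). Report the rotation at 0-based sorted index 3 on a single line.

Answer: l$umbrel

Derivation:
All 8 rotations (rotation i = S[i:]+S[:i]):
  rot[0] = umbrell$
  rot[1] = mbrell$u
  rot[2] = brell$um
  rot[3] = rell$umb
  rot[4] = ell$umbr
  rot[5] = ll$umbre
  rot[6] = l$umbrel
  rot[7] = $umbrell
Sorted (with $ < everything):
  sorted[0] = $umbrell
  sorted[1] = brell$um
  sorted[2] = ell$umbr
  sorted[3] = l$umbrel
  sorted[4] = ll$umbre
  sorted[5] = mbrell$u
  sorted[6] = rell$umb
  sorted[7] = umbrell$
sorted[3] = l$umbrel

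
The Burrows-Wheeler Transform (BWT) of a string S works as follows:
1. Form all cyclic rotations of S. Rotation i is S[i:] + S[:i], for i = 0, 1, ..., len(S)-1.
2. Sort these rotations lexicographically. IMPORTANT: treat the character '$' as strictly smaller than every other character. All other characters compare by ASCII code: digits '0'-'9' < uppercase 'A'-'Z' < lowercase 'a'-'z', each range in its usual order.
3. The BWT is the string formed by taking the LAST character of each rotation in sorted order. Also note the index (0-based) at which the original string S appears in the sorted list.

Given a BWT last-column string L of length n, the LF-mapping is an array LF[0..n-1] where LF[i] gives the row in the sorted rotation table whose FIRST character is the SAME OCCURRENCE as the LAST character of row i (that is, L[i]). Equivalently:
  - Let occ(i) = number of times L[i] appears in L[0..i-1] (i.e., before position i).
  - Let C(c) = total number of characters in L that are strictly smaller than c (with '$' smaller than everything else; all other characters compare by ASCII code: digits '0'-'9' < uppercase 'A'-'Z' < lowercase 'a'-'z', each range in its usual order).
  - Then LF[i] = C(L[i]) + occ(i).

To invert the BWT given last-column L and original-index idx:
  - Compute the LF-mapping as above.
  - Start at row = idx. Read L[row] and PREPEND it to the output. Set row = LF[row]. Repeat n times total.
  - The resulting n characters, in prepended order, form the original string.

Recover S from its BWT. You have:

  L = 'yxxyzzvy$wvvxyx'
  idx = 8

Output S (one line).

LF mapping: 9 5 6 10 13 14 1 11 0 4 2 3 7 12 8
Walk LF starting at row 8, prepending L[row]:
  step 1: row=8, L[8]='$', prepend. Next row=LF[8]=0
  step 2: row=0, L[0]='y', prepend. Next row=LF[0]=9
  step 3: row=9, L[9]='w', prepend. Next row=LF[9]=4
  step 4: row=4, L[4]='z', prepend. Next row=LF[4]=13
  step 5: row=13, L[13]='y', prepend. Next row=LF[13]=12
  step 6: row=12, L[12]='x', prepend. Next row=LF[12]=7
  step 7: row=7, L[7]='y', prepend. Next row=LF[7]=11
  step 8: row=11, L[11]='v', prepend. Next row=LF[11]=3
  step 9: row=3, L[3]='y', prepend. Next row=LF[3]=10
  step 10: row=10, L[10]='v', prepend. Next row=LF[10]=2
  step 11: row=2, L[2]='x', prepend. Next row=LF[2]=6
  step 12: row=6, L[6]='v', prepend. Next row=LF[6]=1
  step 13: row=1, L[1]='x', prepend. Next row=LF[1]=5
  step 14: row=5, L[5]='z', prepend. Next row=LF[5]=14
  step 15: row=14, L[14]='x', prepend. Next row=LF[14]=8
Reversed output: xzxvxvyvyxyzwy$

Answer: xzxvxvyvyxyzwy$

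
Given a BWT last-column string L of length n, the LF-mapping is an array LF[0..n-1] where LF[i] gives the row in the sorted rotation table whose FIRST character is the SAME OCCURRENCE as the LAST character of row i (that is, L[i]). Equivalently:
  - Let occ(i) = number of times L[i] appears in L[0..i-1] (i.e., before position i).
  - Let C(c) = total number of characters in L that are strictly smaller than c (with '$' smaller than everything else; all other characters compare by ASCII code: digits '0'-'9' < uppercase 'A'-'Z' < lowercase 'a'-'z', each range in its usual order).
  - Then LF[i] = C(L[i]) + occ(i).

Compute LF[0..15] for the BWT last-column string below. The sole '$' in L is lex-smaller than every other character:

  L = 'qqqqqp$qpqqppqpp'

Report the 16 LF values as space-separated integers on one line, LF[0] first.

Char counts: '$':1, 'p':6, 'q':9
C (first-col start): C('$')=0, C('p')=1, C('q')=7
L[0]='q': occ=0, LF[0]=C('q')+0=7+0=7
L[1]='q': occ=1, LF[1]=C('q')+1=7+1=8
L[2]='q': occ=2, LF[2]=C('q')+2=7+2=9
L[3]='q': occ=3, LF[3]=C('q')+3=7+3=10
L[4]='q': occ=4, LF[4]=C('q')+4=7+4=11
L[5]='p': occ=0, LF[5]=C('p')+0=1+0=1
L[6]='$': occ=0, LF[6]=C('$')+0=0+0=0
L[7]='q': occ=5, LF[7]=C('q')+5=7+5=12
L[8]='p': occ=1, LF[8]=C('p')+1=1+1=2
L[9]='q': occ=6, LF[9]=C('q')+6=7+6=13
L[10]='q': occ=7, LF[10]=C('q')+7=7+7=14
L[11]='p': occ=2, LF[11]=C('p')+2=1+2=3
L[12]='p': occ=3, LF[12]=C('p')+3=1+3=4
L[13]='q': occ=8, LF[13]=C('q')+8=7+8=15
L[14]='p': occ=4, LF[14]=C('p')+4=1+4=5
L[15]='p': occ=5, LF[15]=C('p')+5=1+5=6

Answer: 7 8 9 10 11 1 0 12 2 13 14 3 4 15 5 6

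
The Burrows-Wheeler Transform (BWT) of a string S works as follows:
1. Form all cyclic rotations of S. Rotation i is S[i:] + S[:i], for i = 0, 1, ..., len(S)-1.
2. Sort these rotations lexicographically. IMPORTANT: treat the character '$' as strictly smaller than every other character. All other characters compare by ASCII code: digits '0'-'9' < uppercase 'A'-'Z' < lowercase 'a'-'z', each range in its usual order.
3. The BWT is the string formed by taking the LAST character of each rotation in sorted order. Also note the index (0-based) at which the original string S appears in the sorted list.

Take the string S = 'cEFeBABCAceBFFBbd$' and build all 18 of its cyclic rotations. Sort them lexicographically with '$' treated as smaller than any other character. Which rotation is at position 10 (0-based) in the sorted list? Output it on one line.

Answer: FFBbd$cEFeBABCAceB

Derivation:
All 18 rotations (rotation i = S[i:]+S[:i]):
  rot[0] = cEFeBABCAceBFFBbd$
  rot[1] = EFeBABCAceBFFBbd$c
  rot[2] = FeBABCAceBFFBbd$cE
  rot[3] = eBABCAceBFFBbd$cEF
  rot[4] = BABCAceBFFBbd$cEFe
  rot[5] = ABCAceBFFBbd$cEFeB
  rot[6] = BCAceBFFBbd$cEFeBA
  rot[7] = CAceBFFBbd$cEFeBAB
  rot[8] = AceBFFBbd$cEFeBABC
  rot[9] = ceBFFBbd$cEFeBABCA
  rot[10] = eBFFBbd$cEFeBABCAc
  rot[11] = BFFBbd$cEFeBABCAce
  rot[12] = FFBbd$cEFeBABCAceB
  rot[13] = FBbd$cEFeBABCAceBF
  rot[14] = Bbd$cEFeBABCAceBFF
  rot[15] = bd$cEFeBABCAceBFFB
  rot[16] = d$cEFeBABCAceBFFBb
  rot[17] = $cEFeBABCAceBFFBbd
Sorted (with $ < everything):
  sorted[0] = $cEFeBABCAceBFFBbd
  sorted[1] = ABCAceBFFBbd$cEFeB
  sorted[2] = AceBFFBbd$cEFeBABC
  sorted[3] = BABCAceBFFBbd$cEFe
  sorted[4] = BCAceBFFBbd$cEFeBA
  sorted[5] = BFFBbd$cEFeBABCAce
  sorted[6] = Bbd$cEFeBABCAceBFF
  sorted[7] = CAceBFFBbd$cEFeBAB
  sorted[8] = EFeBABCAceBFFBbd$c
  sorted[9] = FBbd$cEFeBABCAceBF
  sorted[10] = FFBbd$cEFeBABCAceB
  sorted[11] = FeBABCAceBFFBbd$cE
  sorted[12] = bd$cEFeBABCAceBFFB
  sorted[13] = cEFeBABCAceBFFBbd$
  sorted[14] = ceBFFBbd$cEFeBABCA
  sorted[15] = d$cEFeBABCAceBFFBb
  sorted[16] = eBABCAceBFFBbd$cEF
  sorted[17] = eBFFBbd$cEFeBABCAc
sorted[10] = FFBbd$cEFeBABCAceB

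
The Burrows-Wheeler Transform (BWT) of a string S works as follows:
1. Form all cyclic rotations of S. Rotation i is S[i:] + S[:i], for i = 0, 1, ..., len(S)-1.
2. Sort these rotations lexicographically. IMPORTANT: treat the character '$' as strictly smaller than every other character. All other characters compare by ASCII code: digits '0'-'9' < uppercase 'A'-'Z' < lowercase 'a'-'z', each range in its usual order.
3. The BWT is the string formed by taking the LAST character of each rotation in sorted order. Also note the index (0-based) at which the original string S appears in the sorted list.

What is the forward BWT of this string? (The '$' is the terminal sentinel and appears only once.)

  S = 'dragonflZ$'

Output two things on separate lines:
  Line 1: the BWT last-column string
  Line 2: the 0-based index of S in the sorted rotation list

All 10 rotations (rotation i = S[i:]+S[:i]):
  rot[0] = dragonflZ$
  rot[1] = ragonflZ$d
  rot[2] = agonflZ$dr
  rot[3] = gonflZ$dra
  rot[4] = onflZ$drag
  rot[5] = nflZ$drago
  rot[6] = flZ$dragon
  rot[7] = lZ$dragonf
  rot[8] = Z$dragonfl
  rot[9] = $dragonflZ
Sorted (with $ < everything):
  sorted[0] = $dragonflZ  (last char: 'Z')
  sorted[1] = Z$dragonfl  (last char: 'l')
  sorted[2] = agonflZ$dr  (last char: 'r')
  sorted[3] = dragonflZ$  (last char: '$')
  sorted[4] = flZ$dragon  (last char: 'n')
  sorted[5] = gonflZ$dra  (last char: 'a')
  sorted[6] = lZ$dragonf  (last char: 'f')
  sorted[7] = nflZ$drago  (last char: 'o')
  sorted[8] = onflZ$drag  (last char: 'g')
  sorted[9] = ragonflZ$d  (last char: 'd')
Last column: Zlr$nafogd
Original string S is at sorted index 3

Answer: Zlr$nafogd
3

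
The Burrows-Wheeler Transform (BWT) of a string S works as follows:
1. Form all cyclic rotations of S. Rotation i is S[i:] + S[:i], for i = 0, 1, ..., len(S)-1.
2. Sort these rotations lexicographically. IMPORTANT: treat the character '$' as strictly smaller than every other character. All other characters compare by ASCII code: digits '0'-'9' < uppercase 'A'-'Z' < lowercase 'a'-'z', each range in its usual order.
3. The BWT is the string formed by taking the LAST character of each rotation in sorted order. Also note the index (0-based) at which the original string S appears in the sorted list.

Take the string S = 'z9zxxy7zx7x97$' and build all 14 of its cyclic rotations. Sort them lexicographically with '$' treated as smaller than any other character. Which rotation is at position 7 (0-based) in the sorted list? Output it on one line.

Answer: x97$z9zxxy7zx7

Derivation:
All 14 rotations (rotation i = S[i:]+S[:i]):
  rot[0] = z9zxxy7zx7x97$
  rot[1] = 9zxxy7zx7x97$z
  rot[2] = zxxy7zx7x97$z9
  rot[3] = xxy7zx7x97$z9z
  rot[4] = xy7zx7x97$z9zx
  rot[5] = y7zx7x97$z9zxx
  rot[6] = 7zx7x97$z9zxxy
  rot[7] = zx7x97$z9zxxy7
  rot[8] = x7x97$z9zxxy7z
  rot[9] = 7x97$z9zxxy7zx
  rot[10] = x97$z9zxxy7zx7
  rot[11] = 97$z9zxxy7zx7x
  rot[12] = 7$z9zxxy7zx7x9
  rot[13] = $z9zxxy7zx7x97
Sorted (with $ < everything):
  sorted[0] = $z9zxxy7zx7x97
  sorted[1] = 7$z9zxxy7zx7x9
  sorted[2] = 7x97$z9zxxy7zx
  sorted[3] = 7zx7x97$z9zxxy
  sorted[4] = 97$z9zxxy7zx7x
  sorted[5] = 9zxxy7zx7x97$z
  sorted[6] = x7x97$z9zxxy7z
  sorted[7] = x97$z9zxxy7zx7
  sorted[8] = xxy7zx7x97$z9z
  sorted[9] = xy7zx7x97$z9zx
  sorted[10] = y7zx7x97$z9zxx
  sorted[11] = z9zxxy7zx7x97$
  sorted[12] = zx7x97$z9zxxy7
  sorted[13] = zxxy7zx7x97$z9
sorted[7] = x97$z9zxxy7zx7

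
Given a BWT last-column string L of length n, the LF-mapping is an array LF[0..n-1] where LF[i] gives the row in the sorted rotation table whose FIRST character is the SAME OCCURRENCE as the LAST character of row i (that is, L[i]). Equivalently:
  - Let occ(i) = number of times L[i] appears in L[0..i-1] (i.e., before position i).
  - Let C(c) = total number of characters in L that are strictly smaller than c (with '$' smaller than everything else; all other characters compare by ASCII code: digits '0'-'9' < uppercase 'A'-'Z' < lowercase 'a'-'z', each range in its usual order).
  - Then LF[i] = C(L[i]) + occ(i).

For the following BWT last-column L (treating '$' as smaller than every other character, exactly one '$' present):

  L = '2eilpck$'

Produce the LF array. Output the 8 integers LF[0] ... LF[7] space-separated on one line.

Answer: 1 3 4 6 7 2 5 0

Derivation:
Char counts: '$':1, '2':1, 'c':1, 'e':1, 'i':1, 'k':1, 'l':1, 'p':1
C (first-col start): C('$')=0, C('2')=1, C('c')=2, C('e')=3, C('i')=4, C('k')=5, C('l')=6, C('p')=7
L[0]='2': occ=0, LF[0]=C('2')+0=1+0=1
L[1]='e': occ=0, LF[1]=C('e')+0=3+0=3
L[2]='i': occ=0, LF[2]=C('i')+0=4+0=4
L[3]='l': occ=0, LF[3]=C('l')+0=6+0=6
L[4]='p': occ=0, LF[4]=C('p')+0=7+0=7
L[5]='c': occ=0, LF[5]=C('c')+0=2+0=2
L[6]='k': occ=0, LF[6]=C('k')+0=5+0=5
L[7]='$': occ=0, LF[7]=C('$')+0=0+0=0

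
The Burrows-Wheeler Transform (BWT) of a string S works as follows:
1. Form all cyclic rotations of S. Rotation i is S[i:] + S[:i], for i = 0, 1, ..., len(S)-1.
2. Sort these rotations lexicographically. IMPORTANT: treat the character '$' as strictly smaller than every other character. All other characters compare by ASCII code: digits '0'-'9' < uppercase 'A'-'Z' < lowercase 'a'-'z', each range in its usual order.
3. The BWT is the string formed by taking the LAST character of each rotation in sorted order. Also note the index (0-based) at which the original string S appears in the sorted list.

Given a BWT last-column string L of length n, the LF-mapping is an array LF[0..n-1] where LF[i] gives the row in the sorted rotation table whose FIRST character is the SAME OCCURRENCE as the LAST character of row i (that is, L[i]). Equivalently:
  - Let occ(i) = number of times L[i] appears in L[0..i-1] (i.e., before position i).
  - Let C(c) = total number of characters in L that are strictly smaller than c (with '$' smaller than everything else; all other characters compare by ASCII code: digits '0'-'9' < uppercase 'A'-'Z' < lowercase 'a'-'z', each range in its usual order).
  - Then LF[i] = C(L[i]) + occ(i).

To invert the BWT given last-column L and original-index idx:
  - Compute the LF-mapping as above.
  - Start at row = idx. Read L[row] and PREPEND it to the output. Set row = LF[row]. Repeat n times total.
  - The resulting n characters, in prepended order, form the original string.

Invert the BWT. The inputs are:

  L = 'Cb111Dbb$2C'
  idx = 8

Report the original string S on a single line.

Answer: b1112bCbDC$

Derivation:
LF mapping: 5 8 1 2 3 7 9 10 0 4 6
Walk LF starting at row 8, prepending L[row]:
  step 1: row=8, L[8]='$', prepend. Next row=LF[8]=0
  step 2: row=0, L[0]='C', prepend. Next row=LF[0]=5
  step 3: row=5, L[5]='D', prepend. Next row=LF[5]=7
  step 4: row=7, L[7]='b', prepend. Next row=LF[7]=10
  step 5: row=10, L[10]='C', prepend. Next row=LF[10]=6
  step 6: row=6, L[6]='b', prepend. Next row=LF[6]=9
  step 7: row=9, L[9]='2', prepend. Next row=LF[9]=4
  step 8: row=4, L[4]='1', prepend. Next row=LF[4]=3
  step 9: row=3, L[3]='1', prepend. Next row=LF[3]=2
  step 10: row=2, L[2]='1', prepend. Next row=LF[2]=1
  step 11: row=1, L[1]='b', prepend. Next row=LF[1]=8
Reversed output: b1112bCbDC$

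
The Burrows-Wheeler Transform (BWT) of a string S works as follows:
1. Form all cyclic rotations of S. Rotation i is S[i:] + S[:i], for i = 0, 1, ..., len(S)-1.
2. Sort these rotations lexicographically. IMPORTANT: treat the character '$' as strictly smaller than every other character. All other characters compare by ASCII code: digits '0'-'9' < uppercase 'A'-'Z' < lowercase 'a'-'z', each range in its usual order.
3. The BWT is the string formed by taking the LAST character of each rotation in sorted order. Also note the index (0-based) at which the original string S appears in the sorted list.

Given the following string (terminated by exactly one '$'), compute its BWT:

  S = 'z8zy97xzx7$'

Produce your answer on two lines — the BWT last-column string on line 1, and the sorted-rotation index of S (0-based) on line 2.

All 11 rotations (rotation i = S[i:]+S[:i]):
  rot[0] = z8zy97xzx7$
  rot[1] = 8zy97xzx7$z
  rot[2] = zy97xzx7$z8
  rot[3] = y97xzx7$z8z
  rot[4] = 97xzx7$z8zy
  rot[5] = 7xzx7$z8zy9
  rot[6] = xzx7$z8zy97
  rot[7] = zx7$z8zy97x
  rot[8] = x7$z8zy97xz
  rot[9] = 7$z8zy97xzx
  rot[10] = $z8zy97xzx7
Sorted (with $ < everything):
  sorted[0] = $z8zy97xzx7  (last char: '7')
  sorted[1] = 7$z8zy97xzx  (last char: 'x')
  sorted[2] = 7xzx7$z8zy9  (last char: '9')
  sorted[3] = 8zy97xzx7$z  (last char: 'z')
  sorted[4] = 97xzx7$z8zy  (last char: 'y')
  sorted[5] = x7$z8zy97xz  (last char: 'z')
  sorted[6] = xzx7$z8zy97  (last char: '7')
  sorted[7] = y97xzx7$z8z  (last char: 'z')
  sorted[8] = z8zy97xzx7$  (last char: '$')
  sorted[9] = zx7$z8zy97x  (last char: 'x')
  sorted[10] = zy97xzx7$z8  (last char: '8')
Last column: 7x9zyz7z$x8
Original string S is at sorted index 8

Answer: 7x9zyz7z$x8
8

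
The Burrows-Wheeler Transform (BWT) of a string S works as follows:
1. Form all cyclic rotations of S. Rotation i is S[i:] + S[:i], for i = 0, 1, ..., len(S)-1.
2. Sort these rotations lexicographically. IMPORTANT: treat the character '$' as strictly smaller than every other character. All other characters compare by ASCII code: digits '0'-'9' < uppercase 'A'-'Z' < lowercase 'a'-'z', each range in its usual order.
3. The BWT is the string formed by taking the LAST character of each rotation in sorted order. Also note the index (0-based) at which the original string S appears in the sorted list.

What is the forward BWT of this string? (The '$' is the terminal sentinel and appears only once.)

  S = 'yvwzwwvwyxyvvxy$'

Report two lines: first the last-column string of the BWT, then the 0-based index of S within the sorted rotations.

Answer: yywyvwzvvvyxx$ww
13

Derivation:
All 16 rotations (rotation i = S[i:]+S[:i]):
  rot[0] = yvwzwwvwyxyvvxy$
  rot[1] = vwzwwvwyxyvvxy$y
  rot[2] = wzwwvwyxyvvxy$yv
  rot[3] = zwwvwyxyvvxy$yvw
  rot[4] = wwvwyxyvvxy$yvwz
  rot[5] = wvwyxyvvxy$yvwzw
  rot[6] = vwyxyvvxy$yvwzww
  rot[7] = wyxyvvxy$yvwzwwv
  rot[8] = yxyvvxy$yvwzwwvw
  rot[9] = xyvvxy$yvwzwwvwy
  rot[10] = yvvxy$yvwzwwvwyx
  rot[11] = vvxy$yvwzwwvwyxy
  rot[12] = vxy$yvwzwwvwyxyv
  rot[13] = xy$yvwzwwvwyxyvv
  rot[14] = y$yvwzwwvwyxyvvx
  rot[15] = $yvwzwwvwyxyvvxy
Sorted (with $ < everything):
  sorted[0] = $yvwzwwvwyxyvvxy  (last char: 'y')
  sorted[1] = vvxy$yvwzwwvwyxy  (last char: 'y')
  sorted[2] = vwyxyvvxy$yvwzww  (last char: 'w')
  sorted[3] = vwzwwvwyxyvvxy$y  (last char: 'y')
  sorted[4] = vxy$yvwzwwvwyxyv  (last char: 'v')
  sorted[5] = wvwyxyvvxy$yvwzw  (last char: 'w')
  sorted[6] = wwvwyxyvvxy$yvwz  (last char: 'z')
  sorted[7] = wyxyvvxy$yvwzwwv  (last char: 'v')
  sorted[8] = wzwwvwyxyvvxy$yv  (last char: 'v')
  sorted[9] = xy$yvwzwwvwyxyvv  (last char: 'v')
  sorted[10] = xyvvxy$yvwzwwvwy  (last char: 'y')
  sorted[11] = y$yvwzwwvwyxyvvx  (last char: 'x')
  sorted[12] = yvvxy$yvwzwwvwyx  (last char: 'x')
  sorted[13] = yvwzwwvwyxyvvxy$  (last char: '$')
  sorted[14] = yxyvvxy$yvwzwwvw  (last char: 'w')
  sorted[15] = zwwvwyxyvvxy$yvw  (last char: 'w')
Last column: yywyvwzvvvyxx$ww
Original string S is at sorted index 13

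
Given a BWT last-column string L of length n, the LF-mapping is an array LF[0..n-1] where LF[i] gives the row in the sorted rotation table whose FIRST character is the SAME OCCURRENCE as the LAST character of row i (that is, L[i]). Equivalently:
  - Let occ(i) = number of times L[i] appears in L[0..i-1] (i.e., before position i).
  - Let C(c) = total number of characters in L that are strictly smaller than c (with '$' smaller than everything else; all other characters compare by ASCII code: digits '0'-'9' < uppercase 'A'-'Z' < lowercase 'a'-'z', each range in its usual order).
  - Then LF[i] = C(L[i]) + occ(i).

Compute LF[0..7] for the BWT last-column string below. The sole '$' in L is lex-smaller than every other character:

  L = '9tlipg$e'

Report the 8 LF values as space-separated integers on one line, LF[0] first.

Answer: 1 7 5 4 6 3 0 2

Derivation:
Char counts: '$':1, '9':1, 'e':1, 'g':1, 'i':1, 'l':1, 'p':1, 't':1
C (first-col start): C('$')=0, C('9')=1, C('e')=2, C('g')=3, C('i')=4, C('l')=5, C('p')=6, C('t')=7
L[0]='9': occ=0, LF[0]=C('9')+0=1+0=1
L[1]='t': occ=0, LF[1]=C('t')+0=7+0=7
L[2]='l': occ=0, LF[2]=C('l')+0=5+0=5
L[3]='i': occ=0, LF[3]=C('i')+0=4+0=4
L[4]='p': occ=0, LF[4]=C('p')+0=6+0=6
L[5]='g': occ=0, LF[5]=C('g')+0=3+0=3
L[6]='$': occ=0, LF[6]=C('$')+0=0+0=0
L[7]='e': occ=0, LF[7]=C('e')+0=2+0=2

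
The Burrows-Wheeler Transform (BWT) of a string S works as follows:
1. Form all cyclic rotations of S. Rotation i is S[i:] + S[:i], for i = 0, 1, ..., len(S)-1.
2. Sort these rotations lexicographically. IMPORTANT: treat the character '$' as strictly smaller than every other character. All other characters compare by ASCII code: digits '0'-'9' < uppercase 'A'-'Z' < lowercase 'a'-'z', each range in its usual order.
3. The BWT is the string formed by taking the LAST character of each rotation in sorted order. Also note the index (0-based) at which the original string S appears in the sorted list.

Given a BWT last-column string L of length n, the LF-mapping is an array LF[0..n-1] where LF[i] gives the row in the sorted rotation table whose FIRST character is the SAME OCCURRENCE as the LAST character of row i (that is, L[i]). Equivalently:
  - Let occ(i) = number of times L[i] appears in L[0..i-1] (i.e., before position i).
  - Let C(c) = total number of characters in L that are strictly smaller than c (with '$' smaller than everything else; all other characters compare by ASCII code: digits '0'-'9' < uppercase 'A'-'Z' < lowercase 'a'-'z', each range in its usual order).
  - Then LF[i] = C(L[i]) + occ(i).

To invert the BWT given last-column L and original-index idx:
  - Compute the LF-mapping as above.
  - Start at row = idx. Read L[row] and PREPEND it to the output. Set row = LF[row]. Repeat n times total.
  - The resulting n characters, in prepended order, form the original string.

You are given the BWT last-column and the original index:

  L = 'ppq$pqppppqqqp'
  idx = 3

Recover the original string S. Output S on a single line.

LF mapping: 1 2 9 0 3 10 4 5 6 7 11 12 13 8
Walk LF starting at row 3, prepending L[row]:
  step 1: row=3, L[3]='$', prepend. Next row=LF[3]=0
  step 2: row=0, L[0]='p', prepend. Next row=LF[0]=1
  step 3: row=1, L[1]='p', prepend. Next row=LF[1]=2
  step 4: row=2, L[2]='q', prepend. Next row=LF[2]=9
  step 5: row=9, L[9]='p', prepend. Next row=LF[9]=7
  step 6: row=7, L[7]='p', prepend. Next row=LF[7]=5
  step 7: row=5, L[5]='q', prepend. Next row=LF[5]=10
  step 8: row=10, L[10]='q', prepend. Next row=LF[10]=11
  step 9: row=11, L[11]='q', prepend. Next row=LF[11]=12
  step 10: row=12, L[12]='q', prepend. Next row=LF[12]=13
  step 11: row=13, L[13]='p', prepend. Next row=LF[13]=8
  step 12: row=8, L[8]='p', prepend. Next row=LF[8]=6
  step 13: row=6, L[6]='p', prepend. Next row=LF[6]=4
  step 14: row=4, L[4]='p', prepend. Next row=LF[4]=3
Reversed output: ppppqqqqppqpp$

Answer: ppppqqqqppqpp$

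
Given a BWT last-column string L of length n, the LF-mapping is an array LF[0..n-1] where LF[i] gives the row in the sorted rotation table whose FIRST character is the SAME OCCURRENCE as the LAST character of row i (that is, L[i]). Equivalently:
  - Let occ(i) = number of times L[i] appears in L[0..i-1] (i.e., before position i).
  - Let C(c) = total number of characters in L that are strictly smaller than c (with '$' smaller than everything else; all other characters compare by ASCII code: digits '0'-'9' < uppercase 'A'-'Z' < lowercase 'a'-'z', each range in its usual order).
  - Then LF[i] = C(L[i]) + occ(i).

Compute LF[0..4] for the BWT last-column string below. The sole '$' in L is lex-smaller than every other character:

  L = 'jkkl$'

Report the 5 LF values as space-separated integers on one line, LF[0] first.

Char counts: '$':1, 'j':1, 'k':2, 'l':1
C (first-col start): C('$')=0, C('j')=1, C('k')=2, C('l')=4
L[0]='j': occ=0, LF[0]=C('j')+0=1+0=1
L[1]='k': occ=0, LF[1]=C('k')+0=2+0=2
L[2]='k': occ=1, LF[2]=C('k')+1=2+1=3
L[3]='l': occ=0, LF[3]=C('l')+0=4+0=4
L[4]='$': occ=0, LF[4]=C('$')+0=0+0=0

Answer: 1 2 3 4 0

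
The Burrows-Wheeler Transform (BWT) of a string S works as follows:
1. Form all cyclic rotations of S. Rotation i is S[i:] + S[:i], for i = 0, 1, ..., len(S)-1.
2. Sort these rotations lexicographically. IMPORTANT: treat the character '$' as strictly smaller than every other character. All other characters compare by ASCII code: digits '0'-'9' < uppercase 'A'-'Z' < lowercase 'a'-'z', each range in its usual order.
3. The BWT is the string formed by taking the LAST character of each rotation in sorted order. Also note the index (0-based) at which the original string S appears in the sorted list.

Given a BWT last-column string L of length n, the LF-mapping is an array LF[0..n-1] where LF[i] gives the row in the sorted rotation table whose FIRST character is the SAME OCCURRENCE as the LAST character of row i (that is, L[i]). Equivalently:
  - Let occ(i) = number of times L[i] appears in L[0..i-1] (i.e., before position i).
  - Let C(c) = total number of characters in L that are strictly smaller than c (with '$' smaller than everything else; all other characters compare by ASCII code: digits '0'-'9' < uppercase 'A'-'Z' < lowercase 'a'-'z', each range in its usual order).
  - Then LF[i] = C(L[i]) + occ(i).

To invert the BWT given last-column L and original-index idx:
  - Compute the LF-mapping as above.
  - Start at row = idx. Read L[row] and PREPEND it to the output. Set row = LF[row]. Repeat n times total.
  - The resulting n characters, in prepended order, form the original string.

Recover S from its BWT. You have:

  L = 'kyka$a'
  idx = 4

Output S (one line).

LF mapping: 3 5 4 1 0 2
Walk LF starting at row 4, prepending L[row]:
  step 1: row=4, L[4]='$', prepend. Next row=LF[4]=0
  step 2: row=0, L[0]='k', prepend. Next row=LF[0]=3
  step 3: row=3, L[3]='a', prepend. Next row=LF[3]=1
  step 4: row=1, L[1]='y', prepend. Next row=LF[1]=5
  step 5: row=5, L[5]='a', prepend. Next row=LF[5]=2
  step 6: row=2, L[2]='k', prepend. Next row=LF[2]=4
Reversed output: kayak$

Answer: kayak$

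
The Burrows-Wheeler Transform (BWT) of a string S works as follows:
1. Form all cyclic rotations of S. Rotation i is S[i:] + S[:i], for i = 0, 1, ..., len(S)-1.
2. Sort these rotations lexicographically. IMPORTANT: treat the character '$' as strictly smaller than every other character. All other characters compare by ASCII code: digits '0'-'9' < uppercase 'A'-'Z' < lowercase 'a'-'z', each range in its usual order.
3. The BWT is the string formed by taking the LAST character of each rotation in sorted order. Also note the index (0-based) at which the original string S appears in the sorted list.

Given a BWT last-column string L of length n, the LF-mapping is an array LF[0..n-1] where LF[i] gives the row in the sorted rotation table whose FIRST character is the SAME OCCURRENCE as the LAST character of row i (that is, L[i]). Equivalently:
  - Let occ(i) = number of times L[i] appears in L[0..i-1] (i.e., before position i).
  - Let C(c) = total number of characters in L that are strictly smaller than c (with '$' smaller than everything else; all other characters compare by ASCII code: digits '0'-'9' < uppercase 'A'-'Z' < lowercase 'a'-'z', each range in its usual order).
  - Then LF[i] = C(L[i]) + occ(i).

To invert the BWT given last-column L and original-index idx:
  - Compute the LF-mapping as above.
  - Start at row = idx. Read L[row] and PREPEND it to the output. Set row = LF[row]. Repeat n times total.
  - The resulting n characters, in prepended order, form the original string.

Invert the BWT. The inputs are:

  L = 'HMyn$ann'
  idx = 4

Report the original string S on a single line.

Answer: nannyMH$

Derivation:
LF mapping: 1 2 7 4 0 3 5 6
Walk LF starting at row 4, prepending L[row]:
  step 1: row=4, L[4]='$', prepend. Next row=LF[4]=0
  step 2: row=0, L[0]='H', prepend. Next row=LF[0]=1
  step 3: row=1, L[1]='M', prepend. Next row=LF[1]=2
  step 4: row=2, L[2]='y', prepend. Next row=LF[2]=7
  step 5: row=7, L[7]='n', prepend. Next row=LF[7]=6
  step 6: row=6, L[6]='n', prepend. Next row=LF[6]=5
  step 7: row=5, L[5]='a', prepend. Next row=LF[5]=3
  step 8: row=3, L[3]='n', prepend. Next row=LF[3]=4
Reversed output: nannyMH$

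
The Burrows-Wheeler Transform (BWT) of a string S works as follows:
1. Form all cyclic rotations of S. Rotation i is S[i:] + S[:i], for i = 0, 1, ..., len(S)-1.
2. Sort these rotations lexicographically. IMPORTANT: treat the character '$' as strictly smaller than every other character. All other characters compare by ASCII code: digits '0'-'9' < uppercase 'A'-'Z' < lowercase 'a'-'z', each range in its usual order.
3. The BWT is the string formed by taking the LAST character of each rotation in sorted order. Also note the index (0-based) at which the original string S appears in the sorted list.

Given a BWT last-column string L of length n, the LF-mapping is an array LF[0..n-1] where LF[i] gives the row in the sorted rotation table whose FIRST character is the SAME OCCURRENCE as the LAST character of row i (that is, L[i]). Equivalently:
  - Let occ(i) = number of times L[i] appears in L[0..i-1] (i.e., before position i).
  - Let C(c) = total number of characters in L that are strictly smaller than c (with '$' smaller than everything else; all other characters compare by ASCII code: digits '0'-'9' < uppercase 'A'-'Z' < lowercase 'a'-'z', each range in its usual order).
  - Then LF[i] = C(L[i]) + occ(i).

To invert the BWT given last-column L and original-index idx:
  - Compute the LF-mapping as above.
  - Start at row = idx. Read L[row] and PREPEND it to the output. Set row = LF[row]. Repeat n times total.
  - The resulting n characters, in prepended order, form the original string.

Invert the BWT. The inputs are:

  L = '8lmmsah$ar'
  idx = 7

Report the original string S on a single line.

Answer: marshmal8$

Derivation:
LF mapping: 1 5 6 7 9 2 4 0 3 8
Walk LF starting at row 7, prepending L[row]:
  step 1: row=7, L[7]='$', prepend. Next row=LF[7]=0
  step 2: row=0, L[0]='8', prepend. Next row=LF[0]=1
  step 3: row=1, L[1]='l', prepend. Next row=LF[1]=5
  step 4: row=5, L[5]='a', prepend. Next row=LF[5]=2
  step 5: row=2, L[2]='m', prepend. Next row=LF[2]=6
  step 6: row=6, L[6]='h', prepend. Next row=LF[6]=4
  step 7: row=4, L[4]='s', prepend. Next row=LF[4]=9
  step 8: row=9, L[9]='r', prepend. Next row=LF[9]=8
  step 9: row=8, L[8]='a', prepend. Next row=LF[8]=3
  step 10: row=3, L[3]='m', prepend. Next row=LF[3]=7
Reversed output: marshmal8$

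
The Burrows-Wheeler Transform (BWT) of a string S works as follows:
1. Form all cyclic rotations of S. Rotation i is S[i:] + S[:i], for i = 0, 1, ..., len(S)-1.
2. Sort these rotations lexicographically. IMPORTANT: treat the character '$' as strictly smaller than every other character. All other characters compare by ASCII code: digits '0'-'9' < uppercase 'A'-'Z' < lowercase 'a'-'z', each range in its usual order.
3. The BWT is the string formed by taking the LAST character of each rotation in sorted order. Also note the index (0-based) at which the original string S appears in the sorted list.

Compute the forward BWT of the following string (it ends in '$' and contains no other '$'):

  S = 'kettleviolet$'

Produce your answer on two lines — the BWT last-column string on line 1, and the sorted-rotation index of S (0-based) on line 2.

Answer: tlklv$otietee
5

Derivation:
All 13 rotations (rotation i = S[i:]+S[:i]):
  rot[0] = kettleviolet$
  rot[1] = ettleviolet$k
  rot[2] = ttleviolet$ke
  rot[3] = tleviolet$ket
  rot[4] = leviolet$kett
  rot[5] = eviolet$kettl
  rot[6] = violet$kettle
  rot[7] = iolet$kettlev
  rot[8] = olet$kettlevi
  rot[9] = let$kettlevio
  rot[10] = et$kettleviol
  rot[11] = t$kettleviole
  rot[12] = $kettleviolet
Sorted (with $ < everything):
  sorted[0] = $kettleviolet  (last char: 't')
  sorted[1] = et$kettleviol  (last char: 'l')
  sorted[2] = ettleviolet$k  (last char: 'k')
  sorted[3] = eviolet$kettl  (last char: 'l')
  sorted[4] = iolet$kettlev  (last char: 'v')
  sorted[5] = kettleviolet$  (last char: '$')
  sorted[6] = let$kettlevio  (last char: 'o')
  sorted[7] = leviolet$kett  (last char: 't')
  sorted[8] = olet$kettlevi  (last char: 'i')
  sorted[9] = t$kettleviole  (last char: 'e')
  sorted[10] = tleviolet$ket  (last char: 't')
  sorted[11] = ttleviolet$ke  (last char: 'e')
  sorted[12] = violet$kettle  (last char: 'e')
Last column: tlklv$otietee
Original string S is at sorted index 5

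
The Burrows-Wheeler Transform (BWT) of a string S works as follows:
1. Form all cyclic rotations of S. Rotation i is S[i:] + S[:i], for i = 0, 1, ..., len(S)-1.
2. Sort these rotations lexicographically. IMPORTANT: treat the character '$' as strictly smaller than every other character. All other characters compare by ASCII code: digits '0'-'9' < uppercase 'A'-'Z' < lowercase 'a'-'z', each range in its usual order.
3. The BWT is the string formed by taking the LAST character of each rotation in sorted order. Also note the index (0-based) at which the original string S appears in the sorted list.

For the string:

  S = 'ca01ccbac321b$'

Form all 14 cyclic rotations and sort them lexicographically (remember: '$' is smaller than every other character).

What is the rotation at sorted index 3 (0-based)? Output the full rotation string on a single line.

Answer: 1ccbac321b$ca0

Derivation:
All 14 rotations (rotation i = S[i:]+S[:i]):
  rot[0] = ca01ccbac321b$
  rot[1] = a01ccbac321b$c
  rot[2] = 01ccbac321b$ca
  rot[3] = 1ccbac321b$ca0
  rot[4] = ccbac321b$ca01
  rot[5] = cbac321b$ca01c
  rot[6] = bac321b$ca01cc
  rot[7] = ac321b$ca01ccb
  rot[8] = c321b$ca01ccba
  rot[9] = 321b$ca01ccbac
  rot[10] = 21b$ca01ccbac3
  rot[11] = 1b$ca01ccbac32
  rot[12] = b$ca01ccbac321
  rot[13] = $ca01ccbac321b
Sorted (with $ < everything):
  sorted[0] = $ca01ccbac321b
  sorted[1] = 01ccbac321b$ca
  sorted[2] = 1b$ca01ccbac32
  sorted[3] = 1ccbac321b$ca0
  sorted[4] = 21b$ca01ccbac3
  sorted[5] = 321b$ca01ccbac
  sorted[6] = a01ccbac321b$c
  sorted[7] = ac321b$ca01ccb
  sorted[8] = b$ca01ccbac321
  sorted[9] = bac321b$ca01cc
  sorted[10] = c321b$ca01ccba
  sorted[11] = ca01ccbac321b$
  sorted[12] = cbac321b$ca01c
  sorted[13] = ccbac321b$ca01
sorted[3] = 1ccbac321b$ca0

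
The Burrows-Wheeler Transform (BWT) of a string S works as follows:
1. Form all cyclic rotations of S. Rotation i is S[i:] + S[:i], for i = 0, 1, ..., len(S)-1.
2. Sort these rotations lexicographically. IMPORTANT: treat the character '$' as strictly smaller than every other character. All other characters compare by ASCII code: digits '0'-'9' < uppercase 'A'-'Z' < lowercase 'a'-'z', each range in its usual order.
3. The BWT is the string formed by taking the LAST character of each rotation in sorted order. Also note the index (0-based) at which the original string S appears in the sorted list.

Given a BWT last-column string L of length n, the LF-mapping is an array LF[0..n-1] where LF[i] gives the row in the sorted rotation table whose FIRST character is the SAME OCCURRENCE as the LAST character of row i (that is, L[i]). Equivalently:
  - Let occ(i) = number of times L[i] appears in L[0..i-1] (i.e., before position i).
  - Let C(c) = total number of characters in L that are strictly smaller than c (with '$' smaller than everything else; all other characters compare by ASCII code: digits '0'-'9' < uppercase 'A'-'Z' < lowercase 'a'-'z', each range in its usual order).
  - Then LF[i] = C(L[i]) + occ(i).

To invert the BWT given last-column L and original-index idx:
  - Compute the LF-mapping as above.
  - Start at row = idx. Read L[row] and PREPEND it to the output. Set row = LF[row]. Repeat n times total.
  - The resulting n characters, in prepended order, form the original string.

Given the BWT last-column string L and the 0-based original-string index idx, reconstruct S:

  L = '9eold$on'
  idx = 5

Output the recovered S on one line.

Answer: noodle9$

Derivation:
LF mapping: 1 3 6 4 2 0 7 5
Walk LF starting at row 5, prepending L[row]:
  step 1: row=5, L[5]='$', prepend. Next row=LF[5]=0
  step 2: row=0, L[0]='9', prepend. Next row=LF[0]=1
  step 3: row=1, L[1]='e', prepend. Next row=LF[1]=3
  step 4: row=3, L[3]='l', prepend. Next row=LF[3]=4
  step 5: row=4, L[4]='d', prepend. Next row=LF[4]=2
  step 6: row=2, L[2]='o', prepend. Next row=LF[2]=6
  step 7: row=6, L[6]='o', prepend. Next row=LF[6]=7
  step 8: row=7, L[7]='n', prepend. Next row=LF[7]=5
Reversed output: noodle9$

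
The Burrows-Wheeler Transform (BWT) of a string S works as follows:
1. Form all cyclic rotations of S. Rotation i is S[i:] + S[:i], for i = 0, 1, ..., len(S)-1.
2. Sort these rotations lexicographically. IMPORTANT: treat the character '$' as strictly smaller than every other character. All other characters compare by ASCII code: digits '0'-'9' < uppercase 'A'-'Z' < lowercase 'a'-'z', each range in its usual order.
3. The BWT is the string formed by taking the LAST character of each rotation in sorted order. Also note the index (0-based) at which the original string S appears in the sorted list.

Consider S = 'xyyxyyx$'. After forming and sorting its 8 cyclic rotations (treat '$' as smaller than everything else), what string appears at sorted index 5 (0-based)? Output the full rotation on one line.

Answer: yxyyx$xy

Derivation:
All 8 rotations (rotation i = S[i:]+S[:i]):
  rot[0] = xyyxyyx$
  rot[1] = yyxyyx$x
  rot[2] = yxyyx$xy
  rot[3] = xyyx$xyy
  rot[4] = yyx$xyyx
  rot[5] = yx$xyyxy
  rot[6] = x$xyyxyy
  rot[7] = $xyyxyyx
Sorted (with $ < everything):
  sorted[0] = $xyyxyyx
  sorted[1] = x$xyyxyy
  sorted[2] = xyyx$xyy
  sorted[3] = xyyxyyx$
  sorted[4] = yx$xyyxy
  sorted[5] = yxyyx$xy
  sorted[6] = yyx$xyyx
  sorted[7] = yyxyyx$x
sorted[5] = yxyyx$xy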